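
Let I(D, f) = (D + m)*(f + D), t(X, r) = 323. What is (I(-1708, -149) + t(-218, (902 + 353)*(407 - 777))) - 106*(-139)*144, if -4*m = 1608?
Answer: 6040289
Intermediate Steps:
m = -402 (m = -¼*1608 = -402)
I(D, f) = (-402 + D)*(D + f) (I(D, f) = (D - 402)*(f + D) = (-402 + D)*(D + f))
(I(-1708, -149) + t(-218, (902 + 353)*(407 - 777))) - 106*(-139)*144 = (((-1708)² - 402*(-1708) - 402*(-149) - 1708*(-149)) + 323) - 106*(-139)*144 = ((2917264 + 686616 + 59898 + 254492) + 323) + 14734*144 = (3918270 + 323) + 2121696 = 3918593 + 2121696 = 6040289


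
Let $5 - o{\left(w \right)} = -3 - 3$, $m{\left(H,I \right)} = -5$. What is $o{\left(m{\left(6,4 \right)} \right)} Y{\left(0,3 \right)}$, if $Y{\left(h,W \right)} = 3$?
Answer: $33$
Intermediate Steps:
$o{\left(w \right)} = 11$ ($o{\left(w \right)} = 5 - \left(-3 - 3\right) = 5 - -6 = 5 + 6 = 11$)
$o{\left(m{\left(6,4 \right)} \right)} Y{\left(0,3 \right)} = 11 \cdot 3 = 33$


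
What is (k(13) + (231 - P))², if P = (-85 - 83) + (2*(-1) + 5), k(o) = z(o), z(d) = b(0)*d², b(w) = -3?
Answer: 12321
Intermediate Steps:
z(d) = -3*d²
k(o) = -3*o²
P = -165 (P = -168 + (-2 + 5) = -168 + 3 = -165)
(k(13) + (231 - P))² = (-3*13² + (231 - 1*(-165)))² = (-3*169 + (231 + 165))² = (-507 + 396)² = (-111)² = 12321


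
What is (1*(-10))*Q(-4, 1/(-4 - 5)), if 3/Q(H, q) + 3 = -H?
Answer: -30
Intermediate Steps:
Q(H, q) = 3/(-3 - H)
(1*(-10))*Q(-4, 1/(-4 - 5)) = (1*(-10))*(-3/(3 - 4)) = -(-30)/(-1) = -(-30)*(-1) = -10*3 = -30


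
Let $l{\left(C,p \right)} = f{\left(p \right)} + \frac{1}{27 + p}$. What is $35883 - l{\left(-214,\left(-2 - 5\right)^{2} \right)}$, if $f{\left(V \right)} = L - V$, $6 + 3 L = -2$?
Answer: $\frac{8193101}{228} \approx 35935.0$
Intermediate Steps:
$L = - \frac{8}{3}$ ($L = -2 + \frac{1}{3} \left(-2\right) = -2 - \frac{2}{3} = - \frac{8}{3} \approx -2.6667$)
$f{\left(V \right)} = - \frac{8}{3} - V$
$l{\left(C,p \right)} = - \frac{8}{3} + \frac{1}{27 + p} - p$ ($l{\left(C,p \right)} = \left(- \frac{8}{3} - p\right) + \frac{1}{27 + p} = - \frac{8}{3} + \frac{1}{27 + p} - p$)
$35883 - l{\left(-214,\left(-2 - 5\right)^{2} \right)} = 35883 - \frac{-71 - \left(\left(-2 - 5\right)^{2}\right)^{2} - \frac{89 \left(-2 - 5\right)^{2}}{3}}{27 + \left(-2 - 5\right)^{2}} = 35883 - \frac{-71 - \left(\left(-7\right)^{2}\right)^{2} - \frac{89 \left(-7\right)^{2}}{3}}{27 + \left(-7\right)^{2}} = 35883 - \frac{-71 - 49^{2} - \frac{4361}{3}}{27 + 49} = 35883 - \frac{-71 - 2401 - \frac{4361}{3}}{76} = 35883 - \frac{1}{76} \left(- \frac{11777}{3}\right) = 35883 - - \frac{11777}{228} = 35883 + \frac{11777}{228} = \frac{8193101}{228}$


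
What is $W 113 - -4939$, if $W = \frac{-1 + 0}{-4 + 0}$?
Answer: $\frac{19869}{4} \approx 4967.3$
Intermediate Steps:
$W = \frac{1}{4}$ ($W = - \frac{1}{-4} = \left(-1\right) \left(- \frac{1}{4}\right) = \frac{1}{4} \approx 0.25$)
$W 113 - -4939 = \frac{1}{4} \cdot 113 - -4939 = \frac{113}{4} + 4939 = \frac{19869}{4}$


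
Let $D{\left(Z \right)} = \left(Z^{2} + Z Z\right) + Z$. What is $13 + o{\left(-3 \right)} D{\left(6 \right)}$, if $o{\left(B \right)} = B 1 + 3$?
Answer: $13$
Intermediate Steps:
$D{\left(Z \right)} = Z + 2 Z^{2}$ ($D{\left(Z \right)} = \left(Z^{2} + Z^{2}\right) + Z = 2 Z^{2} + Z = Z + 2 Z^{2}$)
$o{\left(B \right)} = 3 + B$ ($o{\left(B \right)} = B + 3 = 3 + B$)
$13 + o{\left(-3 \right)} D{\left(6 \right)} = 13 + \left(3 - 3\right) 6 \left(1 + 2 \cdot 6\right) = 13 + 0 \cdot 6 \left(1 + 12\right) = 13 + 0 \cdot 6 \cdot 13 = 13 + 0 \cdot 78 = 13 + 0 = 13$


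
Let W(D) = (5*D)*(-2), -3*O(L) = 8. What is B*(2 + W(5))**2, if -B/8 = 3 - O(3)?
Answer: -104448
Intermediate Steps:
O(L) = -8/3 (O(L) = -1/3*8 = -8/3)
W(D) = -10*D
B = -136/3 (B = -8*(3 - 1*(-8/3)) = -8*(3 + 8/3) = -8*17/3 = -136/3 ≈ -45.333)
B*(2 + W(5))**2 = -136*(2 - 10*5)**2/3 = -136*(2 - 50)**2/3 = -136/3*(-48)**2 = -136/3*2304 = -104448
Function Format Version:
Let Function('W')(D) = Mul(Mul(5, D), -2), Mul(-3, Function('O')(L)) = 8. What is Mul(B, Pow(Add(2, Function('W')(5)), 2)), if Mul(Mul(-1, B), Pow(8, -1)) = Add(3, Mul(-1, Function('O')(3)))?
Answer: -104448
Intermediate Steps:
Function('O')(L) = Rational(-8, 3) (Function('O')(L) = Mul(Rational(-1, 3), 8) = Rational(-8, 3))
Function('W')(D) = Mul(-10, D)
B = Rational(-136, 3) (B = Mul(-8, Add(3, Mul(-1, Rational(-8, 3)))) = Mul(-8, Add(3, Rational(8, 3))) = Mul(-8, Rational(17, 3)) = Rational(-136, 3) ≈ -45.333)
Mul(B, Pow(Add(2, Function('W')(5)), 2)) = Mul(Rational(-136, 3), Pow(Add(2, Mul(-10, 5)), 2)) = Mul(Rational(-136, 3), Pow(Add(2, -50), 2)) = Mul(Rational(-136, 3), Pow(-48, 2)) = Mul(Rational(-136, 3), 2304) = -104448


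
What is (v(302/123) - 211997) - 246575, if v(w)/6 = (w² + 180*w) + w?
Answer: -2298949336/5043 ≈ -4.5587e+5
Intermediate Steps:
v(w) = 6*w² + 1086*w (v(w) = 6*((w² + 180*w) + w) = 6*(w² + 181*w) = 6*w² + 1086*w)
(v(302/123) - 211997) - 246575 = (6*(302/123)*(181 + 302/123) - 211997) - 246575 = (6*(302/123)*(22565/123) - 211997) - 246575 = (13629260/5043 - 211997) - 246575 = -1055471611/5043 - 246575 = -2298949336/5043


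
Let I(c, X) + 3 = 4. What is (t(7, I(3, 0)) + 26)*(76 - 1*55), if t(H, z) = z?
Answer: 567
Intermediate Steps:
I(c, X) = 1 (I(c, X) = -3 + 4 = 1)
(t(7, I(3, 0)) + 26)*(76 - 1*55) = (1 + 26)*(76 - 1*55) = 27*(76 - 55) = 27*21 = 567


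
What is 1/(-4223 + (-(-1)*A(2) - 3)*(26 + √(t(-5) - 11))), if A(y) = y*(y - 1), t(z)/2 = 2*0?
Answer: I/(√11 - 4249*I) ≈ -0.00023535 + 1.8371e-7*I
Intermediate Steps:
t(z) = 0 (t(z) = 2*(2*0) = 2*0 = 0)
A(y) = y*(-1 + y)
1/(-4223 + (-(-1)*A(2) - 3)*(26 + √(t(-5) - 11))) = 1/(-4223 + (-(-1)*2*(-1 + 2) - 3)*(26 + √(0 - 11))) = 1/(-4223 + (-(-1)*2*1 - 3)*(26 + √(-11))) = 1/(-4223 + (-(-1)*2 - 3)*(26 + I*√11)) = 1/(-4223 + (-1*(-2) - 3)*(26 + I*√11)) = 1/(-4223 + (2 - 3)*(26 + I*√11)) = 1/(-4223 - (26 + I*√11)) = 1/(-4223 + (-26 - I*√11)) = 1/(-4249 - I*√11)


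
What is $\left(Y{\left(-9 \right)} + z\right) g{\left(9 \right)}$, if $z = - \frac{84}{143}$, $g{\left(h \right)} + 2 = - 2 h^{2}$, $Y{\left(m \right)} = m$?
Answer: $\frac{224844}{143} \approx 1572.3$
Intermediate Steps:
$g{\left(h \right)} = -2 - 2 h^{2}$
$z = - \frac{84}{143}$ ($z = \left(-84\right) \frac{1}{143} = - \frac{84}{143} \approx -0.58741$)
$\left(Y{\left(-9 \right)} + z\right) g{\left(9 \right)} = \left(-9 - \frac{84}{143}\right) \left(-2 - 2 \cdot 9^{2}\right) = - \frac{1371 \left(-2 - 162\right)}{143} = \left(- \frac{1371}{143}\right) \left(-164\right) = \frac{224844}{143}$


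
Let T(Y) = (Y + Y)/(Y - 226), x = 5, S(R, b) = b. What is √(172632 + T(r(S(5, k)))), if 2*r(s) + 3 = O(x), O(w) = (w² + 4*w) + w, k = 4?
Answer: √349579330/45 ≈ 415.49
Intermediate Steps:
O(w) = w² + 5*w
r(s) = 47/2 (r(s) = -3/2 + (5*(5 + 5))/2 = -3/2 + (5*10)/2 = -3/2 + (½)*50 = -3/2 + 25 = 47/2)
T(Y) = 2*Y/(-226 + Y) (T(Y) = (2*Y)/(-226 + Y) = 2*Y/(-226 + Y))
√(172632 + T(r(S(5, k)))) = √(172632 + 2*(47/2)/(-226 + 47/2)) = √(172632 + 2*(47/2)/(-405/2)) = √(172632 + 2*(47/2)*(-2/405)) = √(172632 - 94/405) = √(69915866/405) = √349579330/45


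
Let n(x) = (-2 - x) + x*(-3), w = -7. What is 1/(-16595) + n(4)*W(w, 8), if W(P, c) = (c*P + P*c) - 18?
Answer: 38832299/16595 ≈ 2340.0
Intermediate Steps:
W(P, c) = -18 + 2*P*c (W(P, c) = (P*c + P*c) - 18 = 2*P*c - 18 = -18 + 2*P*c)
n(x) = -2 - 4*x (n(x) = (-2 - x) - 3*x = -2 - 4*x)
1/(-16595) + n(4)*W(w, 8) = 1/(-16595) + (-2 - 4*4)*(-18 + 2*(-7)*8) = -1/16595 + (-2 - 16)*(-18 - 112) = -1/16595 - 18*(-130) = -1/16595 + 2340 = 38832299/16595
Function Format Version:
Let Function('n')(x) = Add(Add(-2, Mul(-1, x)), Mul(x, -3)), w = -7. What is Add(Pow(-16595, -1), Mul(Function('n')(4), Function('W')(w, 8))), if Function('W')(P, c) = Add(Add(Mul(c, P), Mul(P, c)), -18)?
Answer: Rational(38832299, 16595) ≈ 2340.0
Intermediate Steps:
Function('W')(P, c) = Add(-18, Mul(2, P, c)) (Function('W')(P, c) = Add(Add(Mul(P, c), Mul(P, c)), -18) = Add(Mul(2, P, c), -18) = Add(-18, Mul(2, P, c)))
Function('n')(x) = Add(-2, Mul(-4, x)) (Function('n')(x) = Add(Add(-2, Mul(-1, x)), Mul(-3, x)) = Add(-2, Mul(-4, x)))
Add(Pow(-16595, -1), Mul(Function('n')(4), Function('W')(w, 8))) = Add(Pow(-16595, -1), Mul(Add(-2, Mul(-4, 4)), Add(-18, Mul(2, -7, 8)))) = Add(Rational(-1, 16595), Mul(Add(-2, -16), Add(-18, -112))) = Add(Rational(-1, 16595), Mul(-18, -130)) = Add(Rational(-1, 16595), 2340) = Rational(38832299, 16595)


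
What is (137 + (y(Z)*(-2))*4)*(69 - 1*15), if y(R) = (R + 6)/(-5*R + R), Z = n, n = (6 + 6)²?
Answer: 15021/2 ≈ 7510.5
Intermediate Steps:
n = 144 (n = 12² = 144)
Z = 144
y(R) = -(6 + R)/(4*R) (y(R) = (6 + R)/((-4*R)) = (6 + R)*(-1/(4*R)) = -(6 + R)/(4*R))
(137 + (y(Z)*(-2))*4)*(69 - 1*15) = (137 + (((¼)*(-6 - 1*144)/144)*(-2))*4)*(69 - 1*15) = (137 + (((¼)*(1/144)*(-6 - 144))*(-2))*4)*(69 - 15) = (137 + (((¼)*(1/144)*(-150))*(-2))*4)*54 = (137 - 25/96*(-2)*4)*54 = (137 + (25/48)*4)*54 = (137 + 25/12)*54 = (1669/12)*54 = 15021/2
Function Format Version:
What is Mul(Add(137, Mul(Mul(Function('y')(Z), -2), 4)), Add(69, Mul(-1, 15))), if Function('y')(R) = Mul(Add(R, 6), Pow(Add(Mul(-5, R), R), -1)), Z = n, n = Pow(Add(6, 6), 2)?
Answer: Rational(15021, 2) ≈ 7510.5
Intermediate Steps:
n = 144 (n = Pow(12, 2) = 144)
Z = 144
Function('y')(R) = Mul(Rational(-1, 4), Pow(R, -1), Add(6, R)) (Function('y')(R) = Mul(Add(6, R), Pow(Mul(-4, R), -1)) = Mul(Add(6, R), Mul(Rational(-1, 4), Pow(R, -1))) = Mul(Rational(-1, 4), Pow(R, -1), Add(6, R)))
Mul(Add(137, Mul(Mul(Function('y')(Z), -2), 4)), Add(69, Mul(-1, 15))) = Mul(Add(137, Mul(Mul(Mul(Rational(1, 4), Pow(144, -1), Add(-6, Mul(-1, 144))), -2), 4)), Add(69, Mul(-1, 15))) = Mul(Add(137, Mul(Mul(Mul(Rational(1, 4), Rational(1, 144), Add(-6, -144)), -2), 4)), Add(69, -15)) = Mul(Add(137, Mul(Mul(Mul(Rational(1, 4), Rational(1, 144), -150), -2), 4)), 54) = Mul(Add(137, Mul(Mul(Rational(-25, 96), -2), 4)), 54) = Mul(Add(137, Mul(Rational(25, 48), 4)), 54) = Mul(Add(137, Rational(25, 12)), 54) = Mul(Rational(1669, 12), 54) = Rational(15021, 2)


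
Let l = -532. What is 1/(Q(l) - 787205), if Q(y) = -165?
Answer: -1/787370 ≈ -1.2701e-6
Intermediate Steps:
1/(Q(l) - 787205) = 1/(-165 - 787205) = 1/(-787370) = -1/787370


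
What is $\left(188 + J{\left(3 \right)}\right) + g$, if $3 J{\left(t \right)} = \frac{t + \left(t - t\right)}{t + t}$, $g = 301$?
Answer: $\frac{2935}{6} \approx 489.17$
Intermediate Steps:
$J{\left(t \right)} = \frac{1}{6}$ ($J{\left(t \right)} = \frac{\left(t + \left(t - t\right)\right) \frac{1}{t + t}}{3} = \frac{\left(t + 0\right) \frac{1}{2 t}}{3} = \frac{t \frac{1}{2 t}}{3} = \frac{1}{3} \cdot \frac{1}{2} = \frac{1}{6}$)
$\left(188 + J{\left(3 \right)}\right) + g = \left(188 + \frac{1}{6}\right) + 301 = \frac{1129}{6} + 301 = \frac{2935}{6}$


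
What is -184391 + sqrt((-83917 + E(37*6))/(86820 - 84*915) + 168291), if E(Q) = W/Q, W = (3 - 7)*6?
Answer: -184391 + 11*sqrt(47218904941110)/184260 ≈ -1.8398e+5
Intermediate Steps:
W = -24 (W = -4*6 = -24)
E(Q) = -24/Q
-184391 + sqrt((-83917 + E(37*6))/(86820 - 84*915) + 168291) = -184391 + sqrt((-83917 - 24/(37*6))/(86820 - 84*915) + 168291) = -184391 + sqrt((-83917 - 24/222)/(86820 - 76860) + 168291) = -184391 + sqrt((-83917 - 24*1/222)/9960 + 168291) = -184391 + sqrt((-83917 - 4/37)*(1/9960) + 168291) = -184391 + sqrt(-3104933/37*1/9960 + 168291) = -184391 + sqrt(-3104933/368520 + 168291) = -184391 + sqrt(62015494387/368520) = -184391 + 11*sqrt(47218904941110)/184260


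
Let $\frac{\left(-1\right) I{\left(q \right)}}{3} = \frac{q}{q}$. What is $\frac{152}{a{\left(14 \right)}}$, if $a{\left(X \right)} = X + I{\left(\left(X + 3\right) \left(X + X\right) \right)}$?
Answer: $\frac{152}{11} \approx 13.818$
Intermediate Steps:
$I{\left(q \right)} = -3$ ($I{\left(q \right)} = - 3 \frac{q}{q} = \left(-3\right) 1 = -3$)
$a{\left(X \right)} = -3 + X$ ($a{\left(X \right)} = X - 3 = -3 + X$)
$\frac{152}{a{\left(14 \right)}} = \frac{152}{-3 + 14} = \frac{152}{11}$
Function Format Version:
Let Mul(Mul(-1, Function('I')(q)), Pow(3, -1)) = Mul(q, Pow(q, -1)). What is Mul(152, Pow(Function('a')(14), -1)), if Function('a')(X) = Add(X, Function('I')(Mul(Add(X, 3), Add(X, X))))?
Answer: Rational(152, 11) ≈ 13.818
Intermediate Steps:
Function('I')(q) = -3 (Function('I')(q) = Mul(-3, Mul(q, Pow(q, -1))) = Mul(-3, 1) = -3)
Function('a')(X) = Add(-3, X) (Function('a')(X) = Add(X, -3) = Add(-3, X))
Mul(152, Pow(Function('a')(14), -1)) = Mul(152, Pow(Add(-3, 14), -1)) = Mul(152, Pow(11, -1)) = Mul(152, Rational(1, 11)) = Rational(152, 11)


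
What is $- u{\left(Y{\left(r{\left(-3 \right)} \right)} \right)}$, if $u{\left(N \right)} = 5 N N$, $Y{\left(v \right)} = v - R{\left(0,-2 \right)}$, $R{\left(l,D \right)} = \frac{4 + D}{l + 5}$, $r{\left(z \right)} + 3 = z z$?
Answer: $- \frac{784}{5} \approx -156.8$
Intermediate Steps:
$r{\left(z \right)} = -3 + z^{2}$ ($r{\left(z \right)} = -3 + z z = -3 + z^{2}$)
$R{\left(l,D \right)} = \frac{4 + D}{5 + l}$
$Y{\left(v \right)} = - \frac{2}{5} + v$ ($Y{\left(v \right)} = v - \frac{4 - 2}{5 + 0} = v - \frac{1}{5} \cdot 2 = v - \frac{2}{5} = - \frac{2}{5} + v$)
$u{\left(N \right)} = 5 N^{2}$
$- u{\left(Y{\left(r{\left(-3 \right)} \right)} \right)} = - 5 \left(- \frac{2}{5} - \left(3 - \left(-3\right)^{2}\right)\right)^{2} = - 5 \left(- \frac{2}{5} + \left(-3 + 9\right)\right)^{2} = - 5 \left(- \frac{2}{5} + 6\right)^{2} = - 5 \left(\frac{28}{5}\right)^{2} = - \frac{5 \cdot 784}{25} = \left(-1\right) \frac{784}{5} = - \frac{784}{5}$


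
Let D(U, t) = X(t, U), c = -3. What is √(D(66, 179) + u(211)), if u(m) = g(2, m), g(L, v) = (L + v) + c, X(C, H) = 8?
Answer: √218 ≈ 14.765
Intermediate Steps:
D(U, t) = 8
g(L, v) = -3 + L + v (g(L, v) = (L + v) - 3 = -3 + L + v)
u(m) = -1 + m (u(m) = -3 + 2 + m = -1 + m)
√(D(66, 179) + u(211)) = √(8 + (-1 + 211)) = √(8 + 210) = √218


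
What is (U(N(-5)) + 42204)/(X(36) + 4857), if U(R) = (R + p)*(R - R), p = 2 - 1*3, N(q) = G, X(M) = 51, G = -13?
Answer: 3517/409 ≈ 8.5990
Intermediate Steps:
N(q) = -13
p = -1 (p = 2 - 3 = -1)
U(R) = 0 (U(R) = (R - 1)*(R - R) = (-1 + R)*0 = 0)
(U(N(-5)) + 42204)/(X(36) + 4857) = (0 + 42204)/(51 + 4857) = 42204/4908 = 42204*(1/4908) = 3517/409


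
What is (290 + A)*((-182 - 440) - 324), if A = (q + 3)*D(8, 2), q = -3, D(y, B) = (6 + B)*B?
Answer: -274340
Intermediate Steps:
D(y, B) = B*(6 + B)
A = 0 (A = (-3 + 3)*(2*(6 + 2)) = 0*(2*8) = 0*16 = 0)
(290 + A)*((-182 - 440) - 324) = (290 + 0)*((-182 - 440) - 324) = 290*(-622 - 324) = 290*(-946) = -274340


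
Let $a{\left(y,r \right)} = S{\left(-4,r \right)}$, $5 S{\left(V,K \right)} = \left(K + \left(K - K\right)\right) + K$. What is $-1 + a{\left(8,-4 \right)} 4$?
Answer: $- \frac{37}{5} \approx -7.4$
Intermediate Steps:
$S{\left(V,K \right)} = \frac{2 K}{5}$ ($S{\left(V,K \right)} = \frac{\left(K + \left(K - K\right)\right) + K}{5} = \frac{\left(K + 0\right) + K}{5} = \frac{K + K}{5} = \frac{2 K}{5}$)
$a{\left(y,r \right)} = \frac{2 r}{5}$
$-1 + a{\left(8,-4 \right)} 4 = -1 + \frac{2}{5} \left(-4\right) 4 = -1 - \frac{32}{5} = - \frac{37}{5}$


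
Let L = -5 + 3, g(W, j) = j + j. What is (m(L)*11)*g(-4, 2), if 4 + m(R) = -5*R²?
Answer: -1056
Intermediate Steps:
g(W, j) = 2*j
L = -2
m(R) = -4 - 5*R²
(m(L)*11)*g(-4, 2) = ((-4 - 5*(-2)²)*11)*(2*2) = ((-4 - 5*4)*11)*4 = ((-4 - 20)*11)*4 = -24*11*4 = -264*4 = -1056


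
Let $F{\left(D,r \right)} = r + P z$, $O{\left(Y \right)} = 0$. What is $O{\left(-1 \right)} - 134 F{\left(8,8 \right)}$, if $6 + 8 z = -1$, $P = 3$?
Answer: $- \frac{2881}{4} \approx -720.25$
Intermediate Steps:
$z = - \frac{7}{8}$ ($z = - \frac{3}{4} + \frac{1}{8} \left(-1\right) = - \frac{3}{4} - \frac{1}{8} = - \frac{7}{8} \approx -0.875$)
$F{\left(D,r \right)} = - \frac{21}{8} + r$ ($F{\left(D,r \right)} = r + 3 \left(- \frac{7}{8}\right) = r - \frac{21}{8} = - \frac{21}{8} + r$)
$O{\left(-1 \right)} - 134 F{\left(8,8 \right)} = 0 - 134 \left(- \frac{21}{8} + 8\right) = 0 - \frac{2881}{4} = - \frac{2881}{4}$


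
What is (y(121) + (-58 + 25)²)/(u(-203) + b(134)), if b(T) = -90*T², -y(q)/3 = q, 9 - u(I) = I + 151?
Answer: -726/1615979 ≈ -0.00044926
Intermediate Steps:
u(I) = -142 - I (u(I) = 9 - (I + 151) = 9 - (151 + I) = 9 + (-151 - I) = -142 - I)
y(q) = -3*q
(y(121) + (-58 + 25)²)/(u(-203) + b(134)) = (-3*121 + (-58 + 25)²)/((-142 - 1*(-203)) - 90*134²) = (-363 + (-33)²)/((-142 + 203) - 90*17956) = (-363 + 1089)/(61 - 1616040) = 726/(-1615979) = 726*(-1/1615979) = -726/1615979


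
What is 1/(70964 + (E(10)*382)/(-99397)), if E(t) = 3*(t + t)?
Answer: 99397/7053585788 ≈ 1.4092e-5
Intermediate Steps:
E(t) = 6*t (E(t) = 3*(2*t) = 6*t)
1/(70964 + (E(10)*382)/(-99397)) = 1/(70964 + ((6*10)*382)/(-99397)) = 1/(70964 + (60*382)*(-1/99397)) = 1/(70964 + 22920*(-1/99397)) = 1/(70964 - 22920/99397) = 1/(7053585788/99397) = 99397/7053585788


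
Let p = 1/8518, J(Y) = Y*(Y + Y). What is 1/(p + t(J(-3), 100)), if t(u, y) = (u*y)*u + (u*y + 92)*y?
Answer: 8518/1887588801 ≈ 4.5126e-6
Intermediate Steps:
J(Y) = 2*Y**2 (J(Y) = Y*(2*Y) = 2*Y**2)
t(u, y) = y*u**2 + y*(92 + u*y) (t(u, y) = y*u**2 + (92 + u*y)*y = y*u**2 + y*(92 + u*y))
p = 1/8518 ≈ 0.00011740
1/(p + t(J(-3), 100)) = 1/(1/8518 + 100*(92 + (2*(-3)**2)**2 + (2*(-3)**2)*100)) = 1/(1/8518 + 100*(92 + (2*9)**2 + (2*9)*100)) = 1/(1/8518 + 100*(92 + 18**2 + 18*100)) = 1/(1/8518 + 100*(92 + 324 + 1800)) = 1/(1/8518 + 100*2216) = 1/(1/8518 + 221600) = 1/(1887588801/8518) = 8518/1887588801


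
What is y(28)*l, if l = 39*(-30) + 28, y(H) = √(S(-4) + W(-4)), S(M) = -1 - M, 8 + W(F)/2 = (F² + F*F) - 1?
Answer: -7994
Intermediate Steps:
W(F) = -18 + 4*F² (W(F) = -16 + 2*((F² + F*F) - 1) = -16 + 2*((F² + F²) - 1) = -16 + 2*(2*F² - 1) = -16 + 2*(-1 + 2*F²) = -16 + (-2 + 4*F²) = -18 + 4*F²)
y(H) = 7 (y(H) = √((-1 - 1*(-4)) + (-18 + 4*(-4)²)) = √((-1 + 4) + (-18 + 4*16)) = √(3 + (-18 + 64)) = √(3 + 46) = √49 = 7)
l = -1142 (l = -1170 + 28 = -1142)
y(28)*l = 7*(-1142) = -7994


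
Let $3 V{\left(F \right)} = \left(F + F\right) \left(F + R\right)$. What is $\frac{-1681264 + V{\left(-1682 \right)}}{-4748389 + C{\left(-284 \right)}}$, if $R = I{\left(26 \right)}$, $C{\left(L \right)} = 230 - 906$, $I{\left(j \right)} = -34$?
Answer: $- \frac{242944}{4749065} \approx -0.051156$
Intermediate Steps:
$C{\left(L \right)} = -676$
$R = -34$
$V{\left(F \right)} = \frac{2 F \left(-34 + F\right)}{3}$ ($V{\left(F \right)} = \frac{\left(F + F\right) \left(F - 34\right)}{3} = \frac{2 F \left(-34 + F\right)}{3}$)
$\frac{-1681264 + V{\left(-1682 \right)}}{-4748389 + C{\left(-284 \right)}} = \frac{-1681264 + \frac{2}{3} \left(-1682\right) \left(-34 - 1682\right)}{-4748389 - 676} = \frac{-1681264 + \frac{2}{3} \left(-1682\right) \left(-1716\right)}{-4749065} = \left(-1681264 + 1924208\right) \left(- \frac{1}{4749065}\right) = 242944 \left(- \frac{1}{4749065}\right) = - \frac{242944}{4749065}$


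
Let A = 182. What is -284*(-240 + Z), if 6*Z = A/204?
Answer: 10422019/153 ≈ 68118.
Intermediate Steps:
Z = 91/612 (Z = (182/204)/6 = (182*(1/204))/6 = (⅙)*(91/102) = 91/612 ≈ 0.14869)
-284*(-240 + Z) = -284*(-240 + 91/612) = -284*(-146789/612) = 10422019/153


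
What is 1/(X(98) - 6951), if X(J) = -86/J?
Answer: -49/340642 ≈ -0.00014385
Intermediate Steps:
1/(X(98) - 6951) = 1/(-86/98 - 6951) = 1/(-86*1/98 - 6951) = 1/(-43/49 - 6951) = 1/(-340642/49) = -49/340642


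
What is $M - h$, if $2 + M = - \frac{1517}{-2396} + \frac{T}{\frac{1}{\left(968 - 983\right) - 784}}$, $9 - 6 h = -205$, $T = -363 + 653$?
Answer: $- \frac{1665797677}{7188} \approx -2.3175 \cdot 10^{5}$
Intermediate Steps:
$T = 290$
$h = \frac{107}{3}$ ($h = \frac{3}{2} - - \frac{205}{6} = \frac{3}{2} + \frac{205}{6} = \frac{107}{3} \approx 35.667$)
$M = - \frac{555180435}{2396}$ ($M = -2 + \left(- \frac{1517}{-2396} + \frac{290}{\frac{1}{\left(968 - 983\right) - 784}}\right) = -2 + \left(\left(-1517\right) \left(- \frac{1}{2396}\right) + \frac{290}{\frac{1}{-15 - 784}}\right) = -2 + \left(\frac{1517}{2396} + \frac{290}{\frac{1}{-799}}\right) = -2 + \left(\frac{1517}{2396} + \frac{290}{- \frac{1}{799}}\right) = -2 + \left(\frac{1517}{2396} + 290 \left(-799\right)\right) = -2 + \left(\frac{1517}{2396} - 231710\right) = -2 - \frac{555175643}{2396} = - \frac{555180435}{2396} \approx -2.3171 \cdot 10^{5}$)
$M - h = - \frac{555180435}{2396} - \frac{107}{3} = - \frac{1665797677}{7188}$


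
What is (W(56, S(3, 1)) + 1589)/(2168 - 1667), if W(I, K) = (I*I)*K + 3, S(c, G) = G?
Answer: 1576/167 ≈ 9.4371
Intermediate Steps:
W(I, K) = 3 + K*I² (W(I, K) = I²*K + 3 = K*I² + 3 = 3 + K*I²)
(W(56, S(3, 1)) + 1589)/(2168 - 1667) = ((3 + 1*56²) + 1589)/(2168 - 1667) = ((3 + 1*3136) + 1589)/501 = ((3 + 3136) + 1589)*(1/501) = (3139 + 1589)*(1/501) = 4728*(1/501) = 1576/167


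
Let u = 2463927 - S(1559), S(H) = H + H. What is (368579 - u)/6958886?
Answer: -1046115/3479443 ≈ -0.30066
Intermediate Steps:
S(H) = 2*H
u = 2460809 (u = 2463927 - 2*1559 = 2463927 - 1*3118 = 2463927 - 3118 = 2460809)
(368579 - u)/6958886 = (368579 - 1*2460809)/6958886 = (368579 - 2460809)*(1/6958886) = -2092230*1/6958886 = -1046115/3479443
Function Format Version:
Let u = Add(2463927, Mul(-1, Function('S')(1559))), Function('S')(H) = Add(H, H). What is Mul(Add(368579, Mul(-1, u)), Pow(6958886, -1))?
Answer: Rational(-1046115, 3479443) ≈ -0.30066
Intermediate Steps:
Function('S')(H) = Mul(2, H)
u = 2460809 (u = Add(2463927, Mul(-1, Mul(2, 1559))) = Add(2463927, Mul(-1, 3118)) = Add(2463927, -3118) = 2460809)
Mul(Add(368579, Mul(-1, u)), Pow(6958886, -1)) = Mul(Add(368579, Mul(-1, 2460809)), Pow(6958886, -1)) = Mul(Add(368579, -2460809), Rational(1, 6958886)) = Mul(-2092230, Rational(1, 6958886)) = Rational(-1046115, 3479443)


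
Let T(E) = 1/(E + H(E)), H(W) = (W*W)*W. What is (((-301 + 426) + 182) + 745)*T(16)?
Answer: 263/1028 ≈ 0.25584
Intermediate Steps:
H(W) = W³ (H(W) = W²*W = W³)
T(E) = 1/(E + E³)
(((-301 + 426) + 182) + 745)*T(16) = (((-301 + 426) + 182) + 745)/(16 + 16³) = ((125 + 182) + 745)/(16 + 4096) = (307 + 745)/4112 = 1052*(1/4112) = 263/1028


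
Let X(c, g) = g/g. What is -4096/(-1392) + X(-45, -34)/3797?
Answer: 972119/330339 ≈ 2.9428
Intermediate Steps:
X(c, g) = 1
-4096/(-1392) + X(-45, -34)/3797 = -4096/(-1392) + 1/3797 = -4096*(-1/1392) + 1*(1/3797) = 256/87 + 1/3797 = 972119/330339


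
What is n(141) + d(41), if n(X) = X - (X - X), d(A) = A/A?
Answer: 142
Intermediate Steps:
d(A) = 1
n(X) = X (n(X) = X - 1*0 = X + 0 = X)
n(141) + d(41) = 141 + 1 = 142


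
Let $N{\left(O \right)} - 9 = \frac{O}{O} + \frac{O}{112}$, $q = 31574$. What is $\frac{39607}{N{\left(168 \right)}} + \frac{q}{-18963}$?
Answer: $\frac{1501408880}{436149} \approx 3442.4$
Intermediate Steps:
$N{\left(O \right)} = 10 + \frac{O}{112}$ ($N{\left(O \right)} = 9 + \left(\frac{O}{O} + \frac{O}{112}\right) = 9 + \left(1 + O \frac{1}{112}\right) = 9 + \left(1 + \frac{O}{112}\right) = 10 + \frac{O}{112}$)
$\frac{39607}{N{\left(168 \right)}} + \frac{q}{-18963} = \frac{39607}{10 + \frac{1}{112} \cdot 168} + \frac{31574}{-18963} = \frac{39607}{10 + \frac{3}{2}} + 31574 \left(- \frac{1}{18963}\right) = \frac{39607}{\frac{23}{2}} - \frac{31574}{18963} = 39607 \cdot \frac{2}{23} - \frac{31574}{18963} = \frac{79214}{23} - \frac{31574}{18963} = \frac{1501408880}{436149}$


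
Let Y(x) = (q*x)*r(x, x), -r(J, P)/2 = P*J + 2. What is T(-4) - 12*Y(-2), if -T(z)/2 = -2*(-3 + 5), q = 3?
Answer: -856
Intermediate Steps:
r(J, P) = -4 - 2*J*P (r(J, P) = -2*(P*J + 2) = -2*(J*P + 2) = -2*(2 + J*P) = -4 - 2*J*P)
T(z) = 8 (T(z) = -(-4)*(-3 + 5) = -(-4)*2 = -2*(-4) = 8)
Y(x) = 3*x*(-4 - 2*x**2) (Y(x) = (3*x)*(-4 - 2*x*x) = (3*x)*(-4 - 2*x**2) = 3*x*(-4 - 2*x**2))
T(-4) - 12*Y(-2) = 8 - (-72)*(-2)*(2 + (-2)**2) = 8 - (-72)*(-2)*(2 + 4) = 8 - (-72)*(-2)*6 = 8 - 12*72 = 8 - 864 = -856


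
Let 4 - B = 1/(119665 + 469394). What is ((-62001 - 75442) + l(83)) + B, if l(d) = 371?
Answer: -80741139013/589059 ≈ -1.3707e+5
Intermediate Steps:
B = 2356235/589059 (B = 4 - 1/(119665 + 469394) = 4 - 1/589059 = 2356235/589059 ≈ 4.0000)
((-62001 - 75442) + l(83)) + B = ((-62001 - 75442) + 371) + 2356235/589059 = (-137443 + 371) + 2356235/589059 = -137072 + 2356235/589059 = -80741139013/589059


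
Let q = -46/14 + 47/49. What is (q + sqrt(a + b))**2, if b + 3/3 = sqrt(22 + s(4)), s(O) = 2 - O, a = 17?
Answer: (114 - 49*sqrt(2)*sqrt(8 + sqrt(5)))**2/2401 ≈ 4.8316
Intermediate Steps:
b = -1 + 2*sqrt(5) (b = -1 + sqrt(22 + (2 - 1*4)) = -1 + sqrt(22 + (2 - 4)) = -1 + sqrt(22 - 2) = -1 + sqrt(20) = -1 + 2*sqrt(5) ≈ 3.4721)
q = -114/49 (q = -46*1/14 + 47*(1/49) = -23/7 + 47/49 = -114/49 ≈ -2.3265)
(q + sqrt(a + b))**2 = (-114/49 + sqrt(17 + (-1 + 2*sqrt(5))))**2 = (-114/49 + sqrt(16 + 2*sqrt(5)))**2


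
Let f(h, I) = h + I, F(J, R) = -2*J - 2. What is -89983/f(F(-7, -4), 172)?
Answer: -89983/184 ≈ -489.04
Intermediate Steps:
F(J, R) = -2 - 2*J
f(h, I) = I + h
-89983/f(F(-7, -4), 172) = -89983/(172 + (-2 - 2*(-7))) = -89983/(172 + (-2 + 14)) = -89983/(172 + 12) = -89983/184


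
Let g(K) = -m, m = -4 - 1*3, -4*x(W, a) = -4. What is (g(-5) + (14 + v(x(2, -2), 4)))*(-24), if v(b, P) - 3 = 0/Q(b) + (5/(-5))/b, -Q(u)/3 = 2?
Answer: -552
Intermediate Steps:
x(W, a) = 1 (x(W, a) = -¼*(-4) = 1)
Q(u) = -6 (Q(u) = -3*2 = -6)
v(b, P) = 3 - 1/b (v(b, P) = 3 + (0/(-6) + (5/(-5))/b) = 3 + (0*(-⅙) + (5*(-⅕))/b) = 3 + (0 - 1/b) = 3 - 1/b)
m = -7 (m = -4 - 3 = -7)
g(K) = 7 (g(K) = -1*(-7) = 7)
(g(-5) + (14 + v(x(2, -2), 4)))*(-24) = (7 + (14 + (3 - 1/1)))*(-24) = (7 + (14 + (3 - 1*1)))*(-24) = (7 + (14 + (3 - 1)))*(-24) = (7 + (14 + 2))*(-24) = (7 + 16)*(-24) = 23*(-24) = -552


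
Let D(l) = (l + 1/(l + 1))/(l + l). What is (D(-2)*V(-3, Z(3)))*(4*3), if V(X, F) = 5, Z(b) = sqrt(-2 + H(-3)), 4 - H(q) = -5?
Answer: 45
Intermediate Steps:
H(q) = 9 (H(q) = 4 - 1*(-5) = 4 + 5 = 9)
Z(b) = sqrt(7) (Z(b) = sqrt(-2 + 9) = sqrt(7))
D(l) = (l + 1/(1 + l))/(2*l) (D(l) = (l + 1/(1 + l))/((2*l)) = (l + 1/(1 + l))*(1/(2*l)) = (l + 1/(1 + l))/(2*l))
(D(-2)*V(-3, Z(3)))*(4*3) = (((1/2)*(1 - 2 + (-2)**2)/(-2*(1 - 2)))*5)*(4*3) = (((1/2)*(-1/2)*(1 - 2 + 4)/(-1))*5)*12 = (((1/2)*(-1/2)*(-1)*3)*5)*12 = ((3/4)*5)*12 = (15/4)*12 = 45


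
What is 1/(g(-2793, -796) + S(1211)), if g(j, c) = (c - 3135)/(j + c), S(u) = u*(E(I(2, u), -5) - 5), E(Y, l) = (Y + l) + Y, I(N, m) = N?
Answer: -3589/26073743 ≈ -0.00013765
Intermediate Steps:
E(Y, l) = l + 2*Y
S(u) = -6*u (S(u) = u*((-5 + 2*2) - 5) = u*((-5 + 4) - 5) = u*(-1 - 5) = u*(-6) = -6*u)
g(j, c) = (-3135 + c)/(c + j)
1/(g(-2793, -796) + S(1211)) = 1/((-3135 - 796)/(-796 - 2793) - 6*1211) = 1/(-3931/(-3589) - 7266) = 1/(-1/3589*(-3931) - 7266) = 1/(3931/3589 - 7266) = 1/(-26073743/3589) = -3589/26073743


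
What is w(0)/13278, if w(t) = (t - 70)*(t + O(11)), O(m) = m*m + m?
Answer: -1540/2213 ≈ -0.69589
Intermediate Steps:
O(m) = m + m**2 (O(m) = m**2 + m = m + m**2)
w(t) = (-70 + t)*(132 + t) (w(t) = (t - 70)*(t + 11*(1 + 11)) = (-70 + t)*(t + 11*12) = (-70 + t)*(t + 132) = (-70 + t)*(132 + t))
w(0)/13278 = (-9240 + 0**2 + 62*0)/13278 = (-9240 + 0 + 0)*(1/13278) = -9240*1/13278 = -1540/2213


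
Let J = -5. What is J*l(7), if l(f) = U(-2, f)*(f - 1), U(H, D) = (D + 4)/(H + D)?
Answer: -66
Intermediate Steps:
U(H, D) = (4 + D)/(D + H)
l(f) = (-1 + f)*(4 + f)/(-2 + f) (l(f) = ((4 + f)/(f - 2))*(f - 1) = ((4 + f)/(-2 + f))*(-1 + f) = (-1 + f)*(4 + f)/(-2 + f))
J*l(7) = -5*(-1 + 7)*(4 + 7)/(-2 + 7) = -5*6*11/5 = -6*11 = -5*66/5 = -66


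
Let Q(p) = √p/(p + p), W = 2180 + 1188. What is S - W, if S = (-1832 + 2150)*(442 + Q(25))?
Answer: 686099/5 ≈ 1.3722e+5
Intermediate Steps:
W = 3368
Q(p) = 1/(2*√p) (Q(p) = √p/((2*p)) = (1/(2*p))*√p = 1/(2*√p))
S = 702939/5 (S = (-1832 + 2150)*(442 + 1/(2*√25)) = 318*(442 + (½)*(⅕)) = 318*(442 + ⅒) = 318*(4421/10) = 702939/5 ≈ 1.4059e+5)
S - W = 702939/5 - 1*3368 = 702939/5 - 3368 = 686099/5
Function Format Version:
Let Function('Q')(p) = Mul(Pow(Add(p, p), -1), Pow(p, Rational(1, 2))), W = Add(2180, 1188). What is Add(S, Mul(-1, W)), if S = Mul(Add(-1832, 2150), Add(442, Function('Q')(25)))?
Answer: Rational(686099, 5) ≈ 1.3722e+5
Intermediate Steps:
W = 3368
Function('Q')(p) = Mul(Rational(1, 2), Pow(p, Rational(-1, 2))) (Function('Q')(p) = Mul(Pow(Mul(2, p), -1), Pow(p, Rational(1, 2))) = Mul(Mul(Rational(1, 2), Pow(p, -1)), Pow(p, Rational(1, 2))) = Mul(Rational(1, 2), Pow(p, Rational(-1, 2))))
S = Rational(702939, 5) (S = Mul(Add(-1832, 2150), Add(442, Mul(Rational(1, 2), Pow(25, Rational(-1, 2))))) = Mul(318, Add(442, Mul(Rational(1, 2), Rational(1, 5)))) = Mul(318, Add(442, Rational(1, 10))) = Mul(318, Rational(4421, 10)) = Rational(702939, 5) ≈ 1.4059e+5)
Add(S, Mul(-1, W)) = Add(Rational(702939, 5), Mul(-1, 3368)) = Add(Rational(702939, 5), -3368) = Rational(686099, 5)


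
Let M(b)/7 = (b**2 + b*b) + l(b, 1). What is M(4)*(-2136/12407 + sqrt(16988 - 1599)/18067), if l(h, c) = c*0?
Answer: -478464/12407 + 32*sqrt(15389)/2581 ≈ -37.026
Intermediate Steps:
l(h, c) = 0
M(b) = 14*b**2 (M(b) = 7*((b**2 + b*b) + 0) = 7*((b**2 + b**2) + 0) = 7*(2*b**2 + 0) = 7*(2*b**2) = 14*b**2)
M(4)*(-2136/12407 + sqrt(16988 - 1599)/18067) = (14*4**2)*(-2136/12407 + sqrt(16988 - 1599)/18067) = (14*16)*(-2136*1/12407 + sqrt(15389)*(1/18067)) = 224*(-2136/12407 + sqrt(15389)/18067) = -478464/12407 + 32*sqrt(15389)/2581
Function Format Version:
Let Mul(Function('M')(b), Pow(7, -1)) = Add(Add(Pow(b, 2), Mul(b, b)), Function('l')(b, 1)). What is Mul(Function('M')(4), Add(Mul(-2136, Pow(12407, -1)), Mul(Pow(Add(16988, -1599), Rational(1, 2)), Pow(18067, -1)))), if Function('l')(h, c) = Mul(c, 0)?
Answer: Add(Rational(-478464, 12407), Mul(Rational(32, 2581), Pow(15389, Rational(1, 2)))) ≈ -37.026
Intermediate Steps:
Function('l')(h, c) = 0
Function('M')(b) = Mul(14, Pow(b, 2)) (Function('M')(b) = Mul(7, Add(Add(Pow(b, 2), Mul(b, b)), 0)) = Mul(7, Add(Add(Pow(b, 2), Pow(b, 2)), 0)) = Mul(7, Add(Mul(2, Pow(b, 2)), 0)) = Mul(7, Mul(2, Pow(b, 2))) = Mul(14, Pow(b, 2)))
Mul(Function('M')(4), Add(Mul(-2136, Pow(12407, -1)), Mul(Pow(Add(16988, -1599), Rational(1, 2)), Pow(18067, -1)))) = Mul(Mul(14, Pow(4, 2)), Add(Mul(-2136, Pow(12407, -1)), Mul(Pow(Add(16988, -1599), Rational(1, 2)), Pow(18067, -1)))) = Mul(Mul(14, 16), Add(Mul(-2136, Rational(1, 12407)), Mul(Pow(15389, Rational(1, 2)), Rational(1, 18067)))) = Mul(224, Add(Rational(-2136, 12407), Mul(Rational(1, 18067), Pow(15389, Rational(1, 2))))) = Add(Rational(-478464, 12407), Mul(Rational(32, 2581), Pow(15389, Rational(1, 2))))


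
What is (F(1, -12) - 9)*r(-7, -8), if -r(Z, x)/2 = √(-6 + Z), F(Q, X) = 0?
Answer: 18*I*√13 ≈ 64.9*I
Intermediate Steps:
r(Z, x) = -2*√(-6 + Z)
(F(1, -12) - 9)*r(-7, -8) = (0 - 9)*(-2*√(-6 - 7)) = -(-18)*√(-13) = -(-18)*I*√13 = 18*I*√13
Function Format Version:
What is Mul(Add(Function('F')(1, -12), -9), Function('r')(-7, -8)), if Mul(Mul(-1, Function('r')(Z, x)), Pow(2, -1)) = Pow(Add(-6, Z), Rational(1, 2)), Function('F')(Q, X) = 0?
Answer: Mul(18, I, Pow(13, Rational(1, 2))) ≈ Mul(64.900, I)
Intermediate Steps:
Function('r')(Z, x) = Mul(-2, Pow(Add(-6, Z), Rational(1, 2)))
Mul(Add(Function('F')(1, -12), -9), Function('r')(-7, -8)) = Mul(Add(0, -9), Mul(-2, Pow(Add(-6, -7), Rational(1, 2)))) = Mul(-9, Mul(-2, Pow(-13, Rational(1, 2)))) = Mul(-9, Mul(-2, Mul(I, Pow(13, Rational(1, 2))))) = Mul(-9, Mul(-2, I, Pow(13, Rational(1, 2)))) = Mul(18, I, Pow(13, Rational(1, 2)))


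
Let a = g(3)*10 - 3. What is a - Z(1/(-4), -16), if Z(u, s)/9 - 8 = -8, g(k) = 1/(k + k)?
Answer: -4/3 ≈ -1.3333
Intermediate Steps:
g(k) = 1/(2*k)
Z(u, s) = 0 (Z(u, s) = 72 + 9*(-8) = 72 - 72 = 0)
a = -4/3 (a = ((1/2)/3)*10 - 3 = ((1/2)*(1/3))*10 - 3 = (1/6)*10 - 3 = 5/3 - 3 = -4/3 ≈ -1.3333)
a - Z(1/(-4), -16) = -4/3 - 1*0 = -4/3 + 0 = -4/3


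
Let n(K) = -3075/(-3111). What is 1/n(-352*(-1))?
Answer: 1037/1025 ≈ 1.0117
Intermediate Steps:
n(K) = 1025/1037 (n(K) = -3075*(-1/3111) = 1025/1037)
1/n(-352*(-1)) = 1/(1025/1037) = 1037/1025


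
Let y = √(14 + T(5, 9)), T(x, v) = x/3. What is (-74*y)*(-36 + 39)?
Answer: -74*√141 ≈ -878.70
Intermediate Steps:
T(x, v) = x/3 (T(x, v) = x*(⅓) = x/3)
y = √141/3 (y = √(14 + (⅓)*5) = √(14 + 5/3) = √(47/3) = √141/3 ≈ 3.9581)
(-74*y)*(-36 + 39) = (-74*√141/3)*(-36 + 39) = -74*√141/3*3 = -74*√141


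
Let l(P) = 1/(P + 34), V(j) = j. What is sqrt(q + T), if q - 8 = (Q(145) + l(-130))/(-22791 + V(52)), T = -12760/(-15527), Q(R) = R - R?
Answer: sqrt(633428007361319271378)/8473642872 ≈ 2.9701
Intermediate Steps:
Q(R) = 0
l(P) = 1/(34 + P)
T = 12760/15527 (T = -12760*(-1/15527) = 12760/15527 ≈ 0.82179)
q = 17463553/2182944 (q = 8 + (0 + 1/(34 - 130))/(-22791 + 52) = 8 + (0 + 1/(-96))/(-22739) = 8 + (0 - 1/96)*(-1/22739) = 8 - 1/96*(-1/22739) = 8 + 1/2182944 = 17463553/2182944 ≈ 8.0000)
sqrt(q + T) = sqrt(17463553/2182944 + 12760/15527) = sqrt(299010952871/33894571488) = sqrt(633428007361319271378)/8473642872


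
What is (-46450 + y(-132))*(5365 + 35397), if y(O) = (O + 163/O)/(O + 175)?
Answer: -124972399229/66 ≈ -1.8935e+9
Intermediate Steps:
y(O) = (O + 163/O)/(175 + O)
(-46450 + y(-132))*(5365 + 35397) = (-46450 + (163 + (-132)²)/((-132)*(175 - 132)))*(5365 + 35397) = (-46450 - 1/132*(163 + 17424)/43)*40762 = (-46450 - 1/132*1/43*17587)*40762 = (-46450 - 409/132)*40762 = -6131809/132*40762 = -124972399229/66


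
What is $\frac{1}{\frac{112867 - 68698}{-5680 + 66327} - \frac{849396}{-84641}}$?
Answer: $\frac{5133222727}{55251827541} \approx 0.092906$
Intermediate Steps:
$\frac{1}{\frac{112867 - 68698}{-5680 + 66327} - \frac{849396}{-84641}} = \frac{1}{\frac{44169}{60647} - - \frac{849396}{84641}} = \frac{1}{44169 \cdot \frac{1}{60647} + \frac{849396}{84641}} = \frac{1}{\frac{44169}{60647} + \frac{849396}{84641}} = \frac{1}{\frac{55251827541}{5133222727}} = \frac{5133222727}{55251827541}$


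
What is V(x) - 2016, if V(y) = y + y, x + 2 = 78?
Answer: -1864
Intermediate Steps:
x = 76 (x = -2 + 78 = 76)
V(y) = 2*y
V(x) - 2016 = 2*76 - 2016 = 152 - 2016 = -1864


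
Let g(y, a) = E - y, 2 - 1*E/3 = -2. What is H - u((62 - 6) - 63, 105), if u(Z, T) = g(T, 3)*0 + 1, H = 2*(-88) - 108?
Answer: -285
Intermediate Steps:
E = 12 (E = 6 - 3*(-2) = 6 + 6 = 12)
g(y, a) = 12 - y
H = -284 (H = -176 - 108 = -284)
u(Z, T) = 1 (u(Z, T) = (12 - T)*0 + 1 = 0 + 1 = 1)
H - u((62 - 6) - 63, 105) = -284 - 1*1 = -284 - 1 = -285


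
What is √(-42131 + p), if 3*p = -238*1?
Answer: I*√379893/3 ≈ 205.45*I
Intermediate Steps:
p = -238/3 (p = (-238*1)/3 = (⅓)*(-238) = -238/3 ≈ -79.333)
√(-42131 + p) = √(-42131 - 238/3) = √(-126631/3) = I*√379893/3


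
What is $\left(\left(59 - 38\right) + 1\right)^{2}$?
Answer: $484$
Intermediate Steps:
$\left(\left(59 - 38\right) + 1\right)^{2} = \left(21 + 1\right)^{2} = 22^{2} = 484$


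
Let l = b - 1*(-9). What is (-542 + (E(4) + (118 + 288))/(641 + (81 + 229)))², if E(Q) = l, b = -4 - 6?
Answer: 29473679041/100489 ≈ 2.9330e+5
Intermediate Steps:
b = -10
l = -1 (l = -10 - 1*(-9) = -10 + 9 = -1)
E(Q) = -1
(-542 + (E(4) + (118 + 288))/(641 + (81 + 229)))² = (-542 + (-1 + (118 + 288))/(641 + (81 + 229)))² = (-542 + (-1 + 406)/(641 + 310))² = (-542 + 405/951)² = (-542 + 405*(1/951))² = (-542 + 135/317)² = (-171679/317)² = 29473679041/100489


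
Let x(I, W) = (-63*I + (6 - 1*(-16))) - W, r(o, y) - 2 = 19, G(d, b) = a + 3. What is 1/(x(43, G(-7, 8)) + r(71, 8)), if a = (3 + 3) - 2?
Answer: -1/2673 ≈ -0.00037411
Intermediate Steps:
a = 4 (a = 6 - 2 = 4)
G(d, b) = 7 (G(d, b) = 4 + 3 = 7)
r(o, y) = 21 (r(o, y) = 2 + 19 = 21)
x(I, W) = 22 - W - 63*I (x(I, W) = (-63*I + (6 + 16)) - W = (-63*I + 22) - W = (22 - 63*I) - W = 22 - W - 63*I)
1/(x(43, G(-7, 8)) + r(71, 8)) = 1/((22 - 1*7 - 63*43) + 21) = 1/((22 - 7 - 2709) + 21) = 1/(-2694 + 21) = 1/(-2673) = -1/2673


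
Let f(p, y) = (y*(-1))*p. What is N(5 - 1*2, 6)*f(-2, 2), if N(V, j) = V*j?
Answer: 72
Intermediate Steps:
f(p, y) = -p*y (f(p, y) = (-y)*p = -p*y)
N(5 - 1*2, 6)*f(-2, 2) = ((5 - 1*2)*6)*(-1*(-2)*2) = ((5 - 2)*6)*4 = (3*6)*4 = 18*4 = 72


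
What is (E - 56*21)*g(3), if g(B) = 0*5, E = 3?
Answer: 0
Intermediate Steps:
g(B) = 0
(E - 56*21)*g(3) = (3 - 56*21)*0 = (3 - 1176)*0 = -1173*0 = 0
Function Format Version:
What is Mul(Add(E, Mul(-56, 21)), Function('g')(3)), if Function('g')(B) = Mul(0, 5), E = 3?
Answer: 0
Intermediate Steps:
Function('g')(B) = 0
Mul(Add(E, Mul(-56, 21)), Function('g')(3)) = Mul(Add(3, Mul(-56, 21)), 0) = Mul(Add(3, -1176), 0) = Mul(-1173, 0) = 0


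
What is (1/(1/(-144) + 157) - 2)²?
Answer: 2031304900/511076449 ≈ 3.9746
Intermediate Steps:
(1/(1/(-144) + 157) - 2)² = (1/(-1/144 + 157) - 2)² = (1/(22607/144) - 2)² = (144/22607 - 2)² = (-45070/22607)² = 2031304900/511076449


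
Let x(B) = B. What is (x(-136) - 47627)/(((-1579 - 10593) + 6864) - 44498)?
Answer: 5307/5534 ≈ 0.95898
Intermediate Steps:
(x(-136) - 47627)/(((-1579 - 10593) + 6864) - 44498) = (-136 - 47627)/(((-1579 - 10593) + 6864) - 44498) = -47763/((-12172 + 6864) - 44498) = -47763/(-5308 - 44498) = -47763/(-49806) = -47763*(-1/49806) = 5307/5534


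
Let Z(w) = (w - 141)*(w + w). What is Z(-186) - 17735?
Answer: 103909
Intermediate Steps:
Z(w) = 2*w*(-141 + w) (Z(w) = (-141 + w)*(2*w) = 2*w*(-141 + w))
Z(-186) - 17735 = 2*(-186)*(-141 - 186) - 17735 = 2*(-186)*(-327) - 17735 = 121644 - 17735 = 103909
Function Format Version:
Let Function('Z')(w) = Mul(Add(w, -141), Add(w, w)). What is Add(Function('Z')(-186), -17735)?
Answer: 103909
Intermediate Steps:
Function('Z')(w) = Mul(2, w, Add(-141, w)) (Function('Z')(w) = Mul(Add(-141, w), Mul(2, w)) = Mul(2, w, Add(-141, w)))
Add(Function('Z')(-186), -17735) = Add(Mul(2, -186, Add(-141, -186)), -17735) = Add(Mul(2, -186, -327), -17735) = Add(121644, -17735) = 103909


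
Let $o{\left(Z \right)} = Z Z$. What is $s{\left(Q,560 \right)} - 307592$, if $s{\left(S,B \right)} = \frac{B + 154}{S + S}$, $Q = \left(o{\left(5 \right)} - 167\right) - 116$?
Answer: $- \frac{26453031}{86} \approx -3.0759 \cdot 10^{5}$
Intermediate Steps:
$o{\left(Z \right)} = Z^{2}$
$Q = -258$ ($Q = \left(5^{2} - 167\right) - 116 = \left(25 - 167\right) - 116 = -142 - 116 = -258$)
$s{\left(S,B \right)} = \frac{154 + B}{2 S}$
$s{\left(Q,560 \right)} - 307592 = \frac{154 + 560}{2 \left(-258\right)} - 307592 = \frac{1}{2} \left(- \frac{1}{258}\right) 714 - 307592 = - \frac{119}{86} - 307592 = - \frac{26453031}{86}$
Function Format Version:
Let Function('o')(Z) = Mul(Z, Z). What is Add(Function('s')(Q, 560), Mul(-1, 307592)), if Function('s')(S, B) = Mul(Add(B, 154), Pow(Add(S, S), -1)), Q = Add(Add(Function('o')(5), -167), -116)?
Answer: Rational(-26453031, 86) ≈ -3.0759e+5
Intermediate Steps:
Function('o')(Z) = Pow(Z, 2)
Q = -258 (Q = Add(Add(Pow(5, 2), -167), -116) = Add(Add(25, -167), -116) = Add(-142, -116) = -258)
Function('s')(S, B) = Mul(Rational(1, 2), Pow(S, -1), Add(154, B)) (Function('s')(S, B) = Mul(Add(154, B), Pow(Mul(2, S), -1)) = Mul(Add(154, B), Mul(Rational(1, 2), Pow(S, -1))) = Mul(Rational(1, 2), Pow(S, -1), Add(154, B)))
Add(Function('s')(Q, 560), Mul(-1, 307592)) = Add(Mul(Rational(1, 2), Pow(-258, -1), Add(154, 560)), Mul(-1, 307592)) = Add(Mul(Rational(1, 2), Rational(-1, 258), 714), -307592) = Add(Rational(-119, 86), -307592) = Rational(-26453031, 86)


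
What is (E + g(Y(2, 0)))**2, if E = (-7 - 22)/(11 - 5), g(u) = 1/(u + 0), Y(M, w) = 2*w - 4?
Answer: 3721/144 ≈ 25.840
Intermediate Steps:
Y(M, w) = -4 + 2*w
g(u) = 1/u
E = -29/6 ≈ -4.8333
(E + g(Y(2, 0)))**2 = (-29/6 + 1/(-4 + 2*0))**2 = (-29/6 + 1/(-4 + 0))**2 = (-29/6 + 1/(-4))**2 = (-29/6 - 1/4)**2 = (-61/12)**2 = 3721/144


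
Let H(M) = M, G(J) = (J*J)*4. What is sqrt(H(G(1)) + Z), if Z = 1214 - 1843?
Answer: 25*I ≈ 25.0*I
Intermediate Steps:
G(J) = 4*J**2 (G(J) = J**2*4 = 4*J**2)
Z = -629
sqrt(H(G(1)) + Z) = sqrt(4*1**2 - 629) = sqrt(4*1 - 629) = sqrt(4 - 629) = sqrt(-625) = 25*I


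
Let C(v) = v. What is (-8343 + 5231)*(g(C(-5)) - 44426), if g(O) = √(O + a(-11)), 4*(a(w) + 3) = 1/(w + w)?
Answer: 138253712 - 778*I*√15510/11 ≈ 1.3825e+8 - 8808.3*I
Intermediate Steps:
a(w) = -3 + 1/(8*w) (a(w) = -3 + 1/(4*(w + w)) = -3 + 1/(4*((2*w))) = -3 + (1/(2*w))/4 = -3 + 1/(8*w))
g(O) = √(-265/88 + O) (g(O) = √(O + (-3 + (⅛)/(-11))) = √(O + (-3 + (⅛)*(-1/11))) = √(O + (-3 - 1/88)) = √(O - 265/88) = √(-265/88 + O))
(-8343 + 5231)*(g(C(-5)) - 44426) = (-8343 + 5231)*(√(-5830 + 1936*(-5))/44 - 44426) = -3112*(√(-5830 - 9680)/44 - 44426) = -3112*(√(-15510)/44 - 44426) = -3112*((I*√15510)/44 - 44426) = -3112*(I*√15510/44 - 44426) = -3112*(-44426 + I*√15510/44) = 138253712 - 778*I*√15510/11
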